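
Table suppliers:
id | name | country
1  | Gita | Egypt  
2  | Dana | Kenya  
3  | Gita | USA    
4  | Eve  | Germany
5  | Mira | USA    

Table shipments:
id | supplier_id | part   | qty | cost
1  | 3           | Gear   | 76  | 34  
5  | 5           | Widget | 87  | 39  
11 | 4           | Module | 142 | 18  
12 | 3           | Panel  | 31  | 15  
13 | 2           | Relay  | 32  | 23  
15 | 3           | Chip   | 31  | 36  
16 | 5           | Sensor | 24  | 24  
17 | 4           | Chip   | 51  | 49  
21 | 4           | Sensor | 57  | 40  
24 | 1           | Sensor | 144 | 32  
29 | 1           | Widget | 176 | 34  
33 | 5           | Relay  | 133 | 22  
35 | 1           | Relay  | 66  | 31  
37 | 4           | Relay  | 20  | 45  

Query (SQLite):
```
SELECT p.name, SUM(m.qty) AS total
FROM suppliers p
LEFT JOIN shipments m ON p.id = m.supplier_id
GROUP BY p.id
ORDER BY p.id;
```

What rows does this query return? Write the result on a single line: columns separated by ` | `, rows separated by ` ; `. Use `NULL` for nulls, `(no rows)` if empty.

Gita | 386 ; Dana | 32 ; Gita | 138 ; Eve | 270 ; Mira | 244

LEFT JOIN keeps every suppliers row; unmatched ones get NULL for shipments columns.
Group by suppliers.id and compute SUM(m.qty). SUM over an all-NULL group is NULL.
  1: ids {24, 29, 35} → SUM(m.qty)=386
  2: ids {13} → SUM(m.qty)=32
  3: ids {1, 12, 15} → SUM(m.qty)=138
  4: ids {11, 17, 21, 37} → SUM(m.qty)=270
  5: ids {5, 16, 33} → SUM(m.qty)=244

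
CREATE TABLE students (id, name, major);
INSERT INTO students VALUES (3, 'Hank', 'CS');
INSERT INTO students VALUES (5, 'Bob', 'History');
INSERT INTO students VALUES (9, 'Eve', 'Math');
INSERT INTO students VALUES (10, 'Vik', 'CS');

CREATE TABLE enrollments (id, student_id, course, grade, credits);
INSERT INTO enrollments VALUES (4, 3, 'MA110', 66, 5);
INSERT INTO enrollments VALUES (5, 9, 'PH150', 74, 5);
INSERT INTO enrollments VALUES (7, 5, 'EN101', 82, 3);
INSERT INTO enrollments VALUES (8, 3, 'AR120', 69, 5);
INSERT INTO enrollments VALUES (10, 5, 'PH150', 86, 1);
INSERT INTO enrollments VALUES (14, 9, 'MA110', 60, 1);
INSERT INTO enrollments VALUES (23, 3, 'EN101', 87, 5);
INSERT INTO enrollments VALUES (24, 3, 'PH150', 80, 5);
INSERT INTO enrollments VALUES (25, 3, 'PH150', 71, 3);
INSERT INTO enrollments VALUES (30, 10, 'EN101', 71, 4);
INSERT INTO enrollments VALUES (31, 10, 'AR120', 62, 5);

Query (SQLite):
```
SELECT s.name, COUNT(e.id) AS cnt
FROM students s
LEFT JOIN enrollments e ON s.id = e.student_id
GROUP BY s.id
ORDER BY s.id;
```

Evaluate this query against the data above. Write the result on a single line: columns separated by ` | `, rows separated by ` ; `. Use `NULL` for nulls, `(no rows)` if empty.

Hank | 5 ; Bob | 2 ; Eve | 2 ; Vik | 2

LEFT JOIN keeps every students row; unmatched ones get NULL for enrollments columns.
Group by students.id and compute COUNT(e.id). COUNT(col) of an all-NULL group is 0.
  3: ids {4, 8, 23, 24, 25} → COUNT(e.id)=5
  5: ids {7, 10} → COUNT(e.id)=2
  9: ids {5, 14} → COUNT(e.id)=2
  10: ids {30, 31} → COUNT(e.id)=2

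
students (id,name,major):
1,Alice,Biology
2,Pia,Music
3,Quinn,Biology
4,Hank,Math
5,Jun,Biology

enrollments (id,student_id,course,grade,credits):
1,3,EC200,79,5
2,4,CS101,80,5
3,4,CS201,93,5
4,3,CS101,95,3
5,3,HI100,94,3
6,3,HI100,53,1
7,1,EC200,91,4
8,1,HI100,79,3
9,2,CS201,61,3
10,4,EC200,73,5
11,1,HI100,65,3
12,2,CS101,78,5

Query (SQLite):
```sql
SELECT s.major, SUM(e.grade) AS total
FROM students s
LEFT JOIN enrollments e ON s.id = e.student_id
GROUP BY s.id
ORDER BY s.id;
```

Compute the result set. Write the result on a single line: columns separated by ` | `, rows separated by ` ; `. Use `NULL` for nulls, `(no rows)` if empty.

LEFT JOIN keeps every students row; unmatched ones get NULL for enrollments columns.
Group by students.id and compute SUM(e.grade). SUM over an all-NULL group is NULL.
  1: ids {7, 8, 11} → SUM(e.grade)=235
  2: ids {9, 12} → SUM(e.grade)=139
  3: ids {1, 4, 5, 6} → SUM(e.grade)=321
  4: ids {2, 3, 10} → SUM(e.grade)=246
  5: ids {—} → SUM(e.grade)=NULL

Biology | 235 ; Music | 139 ; Biology | 321 ; Math | 246 ; Biology | NULL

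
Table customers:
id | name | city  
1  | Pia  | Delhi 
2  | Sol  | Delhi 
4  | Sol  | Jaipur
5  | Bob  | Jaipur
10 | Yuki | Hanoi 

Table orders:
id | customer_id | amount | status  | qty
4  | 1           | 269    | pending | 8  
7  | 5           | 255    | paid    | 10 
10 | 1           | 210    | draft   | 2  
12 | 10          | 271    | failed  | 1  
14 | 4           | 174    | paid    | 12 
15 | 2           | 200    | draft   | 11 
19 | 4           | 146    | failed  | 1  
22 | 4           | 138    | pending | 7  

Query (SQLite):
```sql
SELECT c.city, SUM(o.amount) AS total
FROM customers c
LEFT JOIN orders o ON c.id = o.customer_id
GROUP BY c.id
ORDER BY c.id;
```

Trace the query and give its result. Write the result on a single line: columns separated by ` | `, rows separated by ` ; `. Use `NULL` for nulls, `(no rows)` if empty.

Delhi | 479 ; Delhi | 200 ; Jaipur | 458 ; Jaipur | 255 ; Hanoi | 271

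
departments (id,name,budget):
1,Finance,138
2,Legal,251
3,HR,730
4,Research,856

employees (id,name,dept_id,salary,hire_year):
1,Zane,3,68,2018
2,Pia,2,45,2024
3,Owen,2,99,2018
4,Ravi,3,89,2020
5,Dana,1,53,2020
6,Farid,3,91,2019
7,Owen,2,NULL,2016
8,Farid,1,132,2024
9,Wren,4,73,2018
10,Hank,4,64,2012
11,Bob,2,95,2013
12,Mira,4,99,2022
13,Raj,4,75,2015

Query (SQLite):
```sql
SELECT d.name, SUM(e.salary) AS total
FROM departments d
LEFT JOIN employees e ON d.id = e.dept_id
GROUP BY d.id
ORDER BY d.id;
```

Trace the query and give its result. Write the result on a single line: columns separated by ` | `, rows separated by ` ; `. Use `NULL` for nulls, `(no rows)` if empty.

Finance | 185 ; Legal | 239 ; HR | 248 ; Research | 311

LEFT JOIN keeps every departments row; unmatched ones get NULL for employees columns.
Group by departments.id and compute SUM(e.salary). SUM over an all-NULL group is NULL.
  1: ids {5, 8} → SUM(e.salary)=185
  2: ids {2, 3, 7, 11} → SUM(e.salary)=239
  3: ids {1, 4, 6} → SUM(e.salary)=248
  4: ids {9, 10, 12, 13} → SUM(e.salary)=311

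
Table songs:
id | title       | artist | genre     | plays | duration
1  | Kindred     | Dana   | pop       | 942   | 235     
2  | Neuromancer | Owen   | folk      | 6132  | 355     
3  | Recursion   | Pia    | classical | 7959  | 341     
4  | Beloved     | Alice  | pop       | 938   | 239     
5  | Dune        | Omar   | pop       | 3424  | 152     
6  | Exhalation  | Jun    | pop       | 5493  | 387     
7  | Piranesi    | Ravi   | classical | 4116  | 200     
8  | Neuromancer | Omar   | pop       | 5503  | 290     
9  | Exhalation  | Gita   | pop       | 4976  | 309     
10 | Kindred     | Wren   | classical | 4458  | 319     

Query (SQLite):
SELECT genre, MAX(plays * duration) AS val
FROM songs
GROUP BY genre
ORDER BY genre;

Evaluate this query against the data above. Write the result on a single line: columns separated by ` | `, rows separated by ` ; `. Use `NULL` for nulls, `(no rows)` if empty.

classical | 2714019 ; folk | 2176860 ; pop | 2125791

For each row compute plays * duration.
Group by genre; take MAX of the expression per group.
  classical: ids {3, 7, 10} → MAX(plays * duration)=2714019
  folk: ids {2} → MAX(plays * duration)=2176860
  pop: ids {1, 4, 5, 6, 8, 9} → MAX(plays * duration)=2125791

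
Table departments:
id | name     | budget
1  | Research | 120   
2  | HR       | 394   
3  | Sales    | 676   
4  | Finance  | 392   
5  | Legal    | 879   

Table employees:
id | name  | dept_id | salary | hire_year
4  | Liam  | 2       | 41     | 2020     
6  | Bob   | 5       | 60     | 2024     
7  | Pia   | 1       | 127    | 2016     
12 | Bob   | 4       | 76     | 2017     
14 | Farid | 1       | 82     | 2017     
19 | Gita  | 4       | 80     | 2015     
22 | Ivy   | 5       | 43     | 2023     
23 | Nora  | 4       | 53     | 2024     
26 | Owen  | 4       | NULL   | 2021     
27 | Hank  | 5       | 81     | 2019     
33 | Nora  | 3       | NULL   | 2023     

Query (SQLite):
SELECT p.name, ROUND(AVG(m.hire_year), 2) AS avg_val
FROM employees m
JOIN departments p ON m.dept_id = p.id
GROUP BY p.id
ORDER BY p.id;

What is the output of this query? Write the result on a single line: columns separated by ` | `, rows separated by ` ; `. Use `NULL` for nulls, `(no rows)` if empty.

Join each employees row to its departments via dept_id.
Group joined rows by departments.id; compute ROUND(AVG(m.hire_year), 2) per group.
  1: ids {7, 14} → ROUND(AVG(m.hire_year), 2)=2016.5
  2: ids {4} → ROUND(AVG(m.hire_year), 2)=2020
  3: ids {33} → ROUND(AVG(m.hire_year), 2)=2023
  4: ids {12, 19, 23, 26} → ROUND(AVG(m.hire_year), 2)=2019.25
  5: ids {6, 22, 27} → ROUND(AVG(m.hire_year), 2)=2022

Research | 2016.5 ; HR | 2020 ; Sales | 2023 ; Finance | 2019.25 ; Legal | 2022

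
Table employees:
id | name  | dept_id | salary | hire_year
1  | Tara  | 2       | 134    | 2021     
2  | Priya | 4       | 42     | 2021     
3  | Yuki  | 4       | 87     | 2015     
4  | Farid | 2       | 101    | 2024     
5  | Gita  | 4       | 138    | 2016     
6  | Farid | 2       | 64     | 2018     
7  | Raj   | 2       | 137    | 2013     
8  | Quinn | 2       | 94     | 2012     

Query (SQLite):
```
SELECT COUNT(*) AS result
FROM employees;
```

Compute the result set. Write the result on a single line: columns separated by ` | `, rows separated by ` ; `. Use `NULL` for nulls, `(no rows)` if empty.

All hire_year values: [2021, 2021, 2015, 2024, 2016, 2018, 2013, 2012].
COUNT(*) counts rows → 8.

8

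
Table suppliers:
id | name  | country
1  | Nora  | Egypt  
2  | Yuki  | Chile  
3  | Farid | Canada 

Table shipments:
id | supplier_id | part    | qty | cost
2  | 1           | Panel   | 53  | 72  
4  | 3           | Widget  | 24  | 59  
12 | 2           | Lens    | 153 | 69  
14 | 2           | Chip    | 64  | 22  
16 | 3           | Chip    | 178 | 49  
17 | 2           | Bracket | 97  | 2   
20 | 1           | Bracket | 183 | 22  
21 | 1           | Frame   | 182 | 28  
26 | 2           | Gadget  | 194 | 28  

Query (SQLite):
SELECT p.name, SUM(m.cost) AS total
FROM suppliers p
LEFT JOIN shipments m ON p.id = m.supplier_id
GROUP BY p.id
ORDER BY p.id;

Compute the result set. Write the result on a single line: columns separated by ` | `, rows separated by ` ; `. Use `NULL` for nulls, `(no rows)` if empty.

LEFT JOIN keeps every suppliers row; unmatched ones get NULL for shipments columns.
Group by suppliers.id and compute SUM(m.cost). SUM over an all-NULL group is NULL.
  1: ids {2, 20, 21} → SUM(m.cost)=122
  2: ids {12, 14, 17, 26} → SUM(m.cost)=121
  3: ids {4, 16} → SUM(m.cost)=108

Nora | 122 ; Yuki | 121 ; Farid | 108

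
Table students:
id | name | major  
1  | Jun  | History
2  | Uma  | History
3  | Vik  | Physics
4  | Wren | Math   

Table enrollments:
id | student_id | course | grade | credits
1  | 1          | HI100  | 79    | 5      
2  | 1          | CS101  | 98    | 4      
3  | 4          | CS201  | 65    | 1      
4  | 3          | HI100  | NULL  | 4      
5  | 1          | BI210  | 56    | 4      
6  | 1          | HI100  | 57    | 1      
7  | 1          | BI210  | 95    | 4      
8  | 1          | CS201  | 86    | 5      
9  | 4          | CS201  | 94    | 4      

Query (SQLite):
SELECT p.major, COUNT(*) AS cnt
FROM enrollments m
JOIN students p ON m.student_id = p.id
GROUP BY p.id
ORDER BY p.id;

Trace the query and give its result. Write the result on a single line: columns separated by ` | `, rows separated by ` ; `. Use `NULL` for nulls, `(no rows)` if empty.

History | 6 ; Physics | 1 ; Math | 2

Join each enrollments row to its students via student_id.
Group joined rows by students.id; compute COUNT(*) per group.
  1: ids {1, 2, 5, 6, 7, 8} → COUNT(*)=6
  3: ids {4} → COUNT(*)=1
  4: ids {3, 9} → COUNT(*)=2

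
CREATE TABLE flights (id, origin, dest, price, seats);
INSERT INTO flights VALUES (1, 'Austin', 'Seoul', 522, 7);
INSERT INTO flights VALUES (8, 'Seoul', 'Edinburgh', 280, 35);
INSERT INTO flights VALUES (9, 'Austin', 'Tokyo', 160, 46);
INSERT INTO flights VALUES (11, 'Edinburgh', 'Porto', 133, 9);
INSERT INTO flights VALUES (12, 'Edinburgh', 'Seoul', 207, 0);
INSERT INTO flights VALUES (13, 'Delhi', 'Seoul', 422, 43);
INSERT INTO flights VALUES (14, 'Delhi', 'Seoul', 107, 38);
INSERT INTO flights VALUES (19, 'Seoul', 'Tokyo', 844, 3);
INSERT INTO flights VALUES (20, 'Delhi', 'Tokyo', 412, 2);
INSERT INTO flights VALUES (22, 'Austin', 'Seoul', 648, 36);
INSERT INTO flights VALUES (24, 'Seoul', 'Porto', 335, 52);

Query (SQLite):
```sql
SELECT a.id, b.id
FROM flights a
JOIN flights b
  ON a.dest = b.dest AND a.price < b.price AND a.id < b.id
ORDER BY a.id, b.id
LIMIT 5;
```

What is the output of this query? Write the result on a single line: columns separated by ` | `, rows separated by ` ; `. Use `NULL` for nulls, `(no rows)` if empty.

Pairs (a,b) with same dest, a.price < b.price, a.id < b.id.
dest groups: Edinburgh:{8} Porto:{11,24} Seoul:{1,12,13,14,22} Tokyo:{9,19,20}
Ordered by (a.id, b.id); first 5.

1 | 22 ; 9 | 19 ; 9 | 20 ; 11 | 24 ; 12 | 13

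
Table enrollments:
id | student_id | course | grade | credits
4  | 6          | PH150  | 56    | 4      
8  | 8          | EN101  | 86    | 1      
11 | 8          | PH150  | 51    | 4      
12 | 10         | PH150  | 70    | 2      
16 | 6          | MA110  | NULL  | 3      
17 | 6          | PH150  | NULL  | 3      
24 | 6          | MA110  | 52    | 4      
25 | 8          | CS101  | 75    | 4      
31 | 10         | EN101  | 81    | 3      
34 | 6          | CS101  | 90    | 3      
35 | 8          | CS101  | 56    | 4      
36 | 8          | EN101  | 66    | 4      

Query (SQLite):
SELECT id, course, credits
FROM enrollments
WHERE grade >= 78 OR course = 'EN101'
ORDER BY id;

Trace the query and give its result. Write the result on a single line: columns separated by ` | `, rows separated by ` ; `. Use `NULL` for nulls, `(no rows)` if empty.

8 | EN101 | 1 ; 31 | EN101 | 3 ; 34 | CS101 | 3 ; 36 | EN101 | 4

grade >= 78: ids {8, 31, 34}
course = 'EN101': ids {8, 31, 36}
Combine with OR.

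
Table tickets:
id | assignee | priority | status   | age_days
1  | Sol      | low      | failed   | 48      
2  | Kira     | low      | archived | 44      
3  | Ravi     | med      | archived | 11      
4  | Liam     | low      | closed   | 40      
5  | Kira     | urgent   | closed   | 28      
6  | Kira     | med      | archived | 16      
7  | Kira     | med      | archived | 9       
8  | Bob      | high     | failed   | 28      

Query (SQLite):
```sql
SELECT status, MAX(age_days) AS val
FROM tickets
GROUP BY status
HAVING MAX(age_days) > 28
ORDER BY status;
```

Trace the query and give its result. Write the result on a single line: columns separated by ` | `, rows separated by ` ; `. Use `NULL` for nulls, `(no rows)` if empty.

Partition tickets by status; compute MAX(age_days) within each group.
HAVING: keep groups where MAX(age_days) > 28.
  archived: ids {2, 3, 6, 7} → MAX(age_days)=44
  closed: ids {4, 5} → MAX(age_days)=40
  failed: ids {1, 8} → MAX(age_days)=48

archived | 44 ; closed | 40 ; failed | 48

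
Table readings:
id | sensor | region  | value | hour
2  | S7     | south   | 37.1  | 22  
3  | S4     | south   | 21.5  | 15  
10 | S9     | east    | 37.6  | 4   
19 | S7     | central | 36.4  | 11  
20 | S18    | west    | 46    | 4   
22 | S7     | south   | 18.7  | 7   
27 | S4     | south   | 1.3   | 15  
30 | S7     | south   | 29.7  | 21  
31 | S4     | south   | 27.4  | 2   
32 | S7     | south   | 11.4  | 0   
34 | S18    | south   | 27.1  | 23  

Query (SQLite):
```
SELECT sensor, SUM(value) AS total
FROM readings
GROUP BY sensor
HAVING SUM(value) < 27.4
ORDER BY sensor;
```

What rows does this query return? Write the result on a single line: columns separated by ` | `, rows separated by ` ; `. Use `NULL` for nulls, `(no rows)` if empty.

Partition readings by sensor; compute SUM(value) within each group.
HAVING: keep groups where SUM(value) < 27.4.
  S18: ids {20, 34} → SUM(value)=73.1
  S4: ids {3, 27, 31} → SUM(value)=50.2
  S7: ids {2, 19, 22, 30, 32} → SUM(value)=133.3
  S9: ids {10} → SUM(value)=37.6

(no rows)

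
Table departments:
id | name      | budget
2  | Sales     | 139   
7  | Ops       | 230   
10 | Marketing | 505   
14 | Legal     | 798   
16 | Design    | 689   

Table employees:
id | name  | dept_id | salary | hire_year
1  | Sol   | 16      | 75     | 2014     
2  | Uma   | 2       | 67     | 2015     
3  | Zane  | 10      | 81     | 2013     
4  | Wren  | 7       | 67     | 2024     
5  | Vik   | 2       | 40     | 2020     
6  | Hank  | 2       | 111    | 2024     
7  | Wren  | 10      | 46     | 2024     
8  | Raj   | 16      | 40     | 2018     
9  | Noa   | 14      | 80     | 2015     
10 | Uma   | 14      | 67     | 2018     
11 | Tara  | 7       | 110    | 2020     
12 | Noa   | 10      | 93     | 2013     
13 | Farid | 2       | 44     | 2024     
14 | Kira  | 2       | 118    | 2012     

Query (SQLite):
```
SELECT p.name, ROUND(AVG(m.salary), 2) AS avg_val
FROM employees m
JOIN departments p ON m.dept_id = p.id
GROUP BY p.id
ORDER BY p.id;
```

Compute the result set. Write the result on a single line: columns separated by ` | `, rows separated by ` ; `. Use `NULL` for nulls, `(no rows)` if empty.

Sales | 76 ; Ops | 88.5 ; Marketing | 73.33 ; Legal | 73.5 ; Design | 57.5

Join each employees row to its departments via dept_id.
Group joined rows by departments.id; compute ROUND(AVG(m.salary), 2) per group.
  2: ids {2, 5, 6, 13, 14} → ROUND(AVG(m.salary), 2)=76
  7: ids {4, 11} → ROUND(AVG(m.salary), 2)=88.5
  10: ids {3, 7, 12} → ROUND(AVG(m.salary), 2)=73.33
  14: ids {9, 10} → ROUND(AVG(m.salary), 2)=73.5
  16: ids {1, 8} → ROUND(AVG(m.salary), 2)=57.5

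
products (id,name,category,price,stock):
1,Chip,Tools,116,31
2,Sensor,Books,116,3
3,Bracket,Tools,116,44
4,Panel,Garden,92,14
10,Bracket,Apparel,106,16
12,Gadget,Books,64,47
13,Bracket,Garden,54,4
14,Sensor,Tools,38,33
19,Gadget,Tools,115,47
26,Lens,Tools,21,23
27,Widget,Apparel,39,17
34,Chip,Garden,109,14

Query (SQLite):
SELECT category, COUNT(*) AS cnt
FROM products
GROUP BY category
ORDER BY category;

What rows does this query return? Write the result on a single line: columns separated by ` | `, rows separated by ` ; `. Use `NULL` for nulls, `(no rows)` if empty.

Apparel | 2 ; Books | 2 ; Garden | 3 ; Tools | 5

Partition products by category; compute COUNT(*) within each group.
  Apparel: ids {10, 27} → COUNT(*)=2
  Books: ids {2, 12} → COUNT(*)=2
  Garden: ids {4, 13, 34} → COUNT(*)=3
  Tools: ids {1, 3, 14, 19, 26} → COUNT(*)=5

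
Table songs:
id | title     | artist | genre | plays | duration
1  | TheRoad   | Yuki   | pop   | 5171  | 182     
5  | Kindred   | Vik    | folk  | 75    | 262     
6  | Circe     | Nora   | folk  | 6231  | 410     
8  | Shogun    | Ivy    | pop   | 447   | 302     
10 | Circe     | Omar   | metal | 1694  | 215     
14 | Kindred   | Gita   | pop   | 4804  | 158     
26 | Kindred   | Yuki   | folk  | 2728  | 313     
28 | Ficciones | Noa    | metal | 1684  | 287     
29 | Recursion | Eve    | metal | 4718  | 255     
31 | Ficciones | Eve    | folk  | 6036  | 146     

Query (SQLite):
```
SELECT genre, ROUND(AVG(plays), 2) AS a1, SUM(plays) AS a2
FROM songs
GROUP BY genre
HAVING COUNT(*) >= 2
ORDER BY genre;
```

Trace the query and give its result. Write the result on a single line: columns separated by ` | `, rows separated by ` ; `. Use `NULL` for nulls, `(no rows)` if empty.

folk | 3767.5 | 15070 ; metal | 2698.67 | 8096 ; pop | 3474 | 10422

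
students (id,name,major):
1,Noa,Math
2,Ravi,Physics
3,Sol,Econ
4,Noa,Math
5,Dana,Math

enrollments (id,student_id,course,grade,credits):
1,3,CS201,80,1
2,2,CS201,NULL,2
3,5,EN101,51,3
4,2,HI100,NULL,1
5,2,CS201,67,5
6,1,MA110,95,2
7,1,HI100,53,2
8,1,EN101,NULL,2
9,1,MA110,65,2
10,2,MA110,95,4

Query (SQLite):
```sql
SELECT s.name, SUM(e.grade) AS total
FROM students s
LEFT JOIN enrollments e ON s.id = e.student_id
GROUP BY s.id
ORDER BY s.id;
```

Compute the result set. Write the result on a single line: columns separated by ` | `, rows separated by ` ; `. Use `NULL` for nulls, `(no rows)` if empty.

LEFT JOIN keeps every students row; unmatched ones get NULL for enrollments columns.
Group by students.id and compute SUM(e.grade). SUM over an all-NULL group is NULL.
  1: ids {6, 7, 8, 9} → SUM(e.grade)=213
  2: ids {2, 4, 5, 10} → SUM(e.grade)=162
  3: ids {1} → SUM(e.grade)=80
  4: ids {—} → SUM(e.grade)=NULL
  5: ids {3} → SUM(e.grade)=51

Noa | 213 ; Ravi | 162 ; Sol | 80 ; Noa | NULL ; Dana | 51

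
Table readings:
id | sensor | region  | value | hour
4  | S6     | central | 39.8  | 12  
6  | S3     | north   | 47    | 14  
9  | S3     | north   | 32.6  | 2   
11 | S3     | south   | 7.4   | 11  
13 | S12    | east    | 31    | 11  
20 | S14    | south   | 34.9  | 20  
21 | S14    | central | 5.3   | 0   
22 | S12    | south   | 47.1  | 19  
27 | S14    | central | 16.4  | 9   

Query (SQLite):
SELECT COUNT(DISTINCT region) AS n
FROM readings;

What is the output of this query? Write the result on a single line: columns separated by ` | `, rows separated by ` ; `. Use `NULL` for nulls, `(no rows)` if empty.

4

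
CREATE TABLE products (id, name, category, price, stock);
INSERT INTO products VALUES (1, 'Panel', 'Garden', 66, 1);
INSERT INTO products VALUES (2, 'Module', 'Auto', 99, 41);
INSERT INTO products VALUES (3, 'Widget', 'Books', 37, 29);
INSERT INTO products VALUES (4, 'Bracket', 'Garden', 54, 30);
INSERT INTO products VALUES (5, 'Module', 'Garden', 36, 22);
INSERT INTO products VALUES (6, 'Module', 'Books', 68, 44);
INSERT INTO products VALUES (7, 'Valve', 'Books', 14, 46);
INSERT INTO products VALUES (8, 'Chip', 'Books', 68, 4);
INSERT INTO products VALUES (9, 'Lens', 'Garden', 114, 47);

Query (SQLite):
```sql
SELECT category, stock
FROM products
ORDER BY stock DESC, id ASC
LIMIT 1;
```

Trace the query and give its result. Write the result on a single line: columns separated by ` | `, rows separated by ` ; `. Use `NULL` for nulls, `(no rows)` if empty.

Garden | 47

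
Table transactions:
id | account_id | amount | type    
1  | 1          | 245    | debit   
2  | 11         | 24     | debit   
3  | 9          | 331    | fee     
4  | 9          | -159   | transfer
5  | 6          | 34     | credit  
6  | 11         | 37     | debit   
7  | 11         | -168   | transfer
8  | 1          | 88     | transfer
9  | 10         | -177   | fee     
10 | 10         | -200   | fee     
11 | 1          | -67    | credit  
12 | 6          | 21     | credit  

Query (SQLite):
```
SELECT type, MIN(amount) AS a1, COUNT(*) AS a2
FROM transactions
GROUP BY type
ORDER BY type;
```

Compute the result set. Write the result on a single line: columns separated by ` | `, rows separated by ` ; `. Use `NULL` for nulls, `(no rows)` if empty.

credit | -67 | 3 ; debit | 24 | 3 ; fee | -200 | 3 ; transfer | -168 | 3

Group transactions by type.
Per group compute: MIN(amount), COUNT(*).
  credit: ids {5, 11, 12} → MIN(amount)=-67, COUNT(*)=3
  debit: ids {1, 2, 6} → MIN(amount)=24, COUNT(*)=3
  fee: ids {3, 9, 10} → MIN(amount)=-200, COUNT(*)=3
  transfer: ids {4, 7, 8} → MIN(amount)=-168, COUNT(*)=3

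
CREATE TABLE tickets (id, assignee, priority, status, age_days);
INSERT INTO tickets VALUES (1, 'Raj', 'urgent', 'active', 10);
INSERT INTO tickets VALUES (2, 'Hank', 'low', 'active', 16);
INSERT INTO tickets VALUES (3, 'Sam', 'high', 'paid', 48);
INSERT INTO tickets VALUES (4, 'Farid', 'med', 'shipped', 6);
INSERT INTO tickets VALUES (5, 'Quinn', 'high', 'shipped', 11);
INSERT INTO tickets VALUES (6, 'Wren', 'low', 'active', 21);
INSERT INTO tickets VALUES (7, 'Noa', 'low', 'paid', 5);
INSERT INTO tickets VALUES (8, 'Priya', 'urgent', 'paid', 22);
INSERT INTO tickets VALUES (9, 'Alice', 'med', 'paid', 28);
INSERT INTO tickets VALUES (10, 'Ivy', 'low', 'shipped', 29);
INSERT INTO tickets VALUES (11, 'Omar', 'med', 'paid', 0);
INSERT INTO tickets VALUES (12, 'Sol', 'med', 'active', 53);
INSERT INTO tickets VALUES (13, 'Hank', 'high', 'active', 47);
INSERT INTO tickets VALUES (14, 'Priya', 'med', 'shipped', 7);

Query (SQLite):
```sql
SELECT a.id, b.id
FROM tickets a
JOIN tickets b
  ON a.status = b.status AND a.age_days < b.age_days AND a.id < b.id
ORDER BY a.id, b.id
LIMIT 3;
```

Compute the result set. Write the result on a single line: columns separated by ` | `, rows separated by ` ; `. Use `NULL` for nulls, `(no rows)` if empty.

1 | 2 ; 1 | 6 ; 1 | 12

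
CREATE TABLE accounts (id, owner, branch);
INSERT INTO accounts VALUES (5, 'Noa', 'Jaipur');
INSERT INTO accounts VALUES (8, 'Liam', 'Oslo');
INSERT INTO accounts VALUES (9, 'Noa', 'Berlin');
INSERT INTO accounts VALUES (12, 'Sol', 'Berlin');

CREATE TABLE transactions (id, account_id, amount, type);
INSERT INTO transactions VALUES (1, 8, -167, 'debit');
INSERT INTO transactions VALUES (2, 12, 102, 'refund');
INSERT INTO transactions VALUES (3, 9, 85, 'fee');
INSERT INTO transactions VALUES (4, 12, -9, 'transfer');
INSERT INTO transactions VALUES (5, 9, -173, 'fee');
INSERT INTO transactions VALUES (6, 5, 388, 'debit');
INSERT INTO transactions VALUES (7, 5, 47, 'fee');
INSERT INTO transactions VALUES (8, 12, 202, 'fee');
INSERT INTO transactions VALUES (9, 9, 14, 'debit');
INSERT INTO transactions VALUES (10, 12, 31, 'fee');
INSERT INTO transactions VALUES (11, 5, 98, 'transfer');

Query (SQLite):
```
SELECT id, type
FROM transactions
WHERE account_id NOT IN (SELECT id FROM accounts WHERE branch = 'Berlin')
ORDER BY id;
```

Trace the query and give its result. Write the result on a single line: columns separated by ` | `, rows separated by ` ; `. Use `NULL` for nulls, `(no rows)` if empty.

1 | debit ; 6 | debit ; 7 | fee ; 11 | transfer

Inner query: accounts.id where branch = 'Berlin'.
Outer: keep transactions rows whose account_id is not in that set.
Inner query → {9, 12}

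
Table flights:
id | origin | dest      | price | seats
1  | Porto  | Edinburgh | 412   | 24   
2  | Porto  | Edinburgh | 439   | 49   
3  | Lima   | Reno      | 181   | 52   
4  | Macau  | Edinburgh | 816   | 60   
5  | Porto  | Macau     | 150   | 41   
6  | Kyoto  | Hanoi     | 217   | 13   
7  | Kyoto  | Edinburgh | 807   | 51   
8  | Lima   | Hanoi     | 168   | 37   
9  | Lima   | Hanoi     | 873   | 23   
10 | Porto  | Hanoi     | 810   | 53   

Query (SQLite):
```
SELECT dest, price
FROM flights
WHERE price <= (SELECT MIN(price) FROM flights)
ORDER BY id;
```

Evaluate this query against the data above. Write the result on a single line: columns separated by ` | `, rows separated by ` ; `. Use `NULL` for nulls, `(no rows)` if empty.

Macau | 150

Scalar subquery: MIN(price) over all flights rows = 150.
Keep rows where price <= that value.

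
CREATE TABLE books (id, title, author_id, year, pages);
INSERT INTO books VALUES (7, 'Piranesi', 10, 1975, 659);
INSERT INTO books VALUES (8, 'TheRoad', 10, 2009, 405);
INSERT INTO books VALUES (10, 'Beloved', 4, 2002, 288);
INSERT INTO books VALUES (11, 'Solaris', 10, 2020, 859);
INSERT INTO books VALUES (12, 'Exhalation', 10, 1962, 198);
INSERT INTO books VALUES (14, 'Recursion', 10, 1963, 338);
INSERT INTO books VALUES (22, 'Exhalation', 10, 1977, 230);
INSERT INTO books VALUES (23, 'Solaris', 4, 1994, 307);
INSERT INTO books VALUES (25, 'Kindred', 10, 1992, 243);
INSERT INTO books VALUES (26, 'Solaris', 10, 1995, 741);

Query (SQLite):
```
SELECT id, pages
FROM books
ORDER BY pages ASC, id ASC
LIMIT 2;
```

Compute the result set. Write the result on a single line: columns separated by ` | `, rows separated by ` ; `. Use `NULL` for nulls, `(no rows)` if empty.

12 | 198 ; 22 | 230

Sort by pages asc, tiebreak id asc: (198, id=12), (230, id=22), (243, id=25), (288, id=10), (307, id=23) …. Take first 2.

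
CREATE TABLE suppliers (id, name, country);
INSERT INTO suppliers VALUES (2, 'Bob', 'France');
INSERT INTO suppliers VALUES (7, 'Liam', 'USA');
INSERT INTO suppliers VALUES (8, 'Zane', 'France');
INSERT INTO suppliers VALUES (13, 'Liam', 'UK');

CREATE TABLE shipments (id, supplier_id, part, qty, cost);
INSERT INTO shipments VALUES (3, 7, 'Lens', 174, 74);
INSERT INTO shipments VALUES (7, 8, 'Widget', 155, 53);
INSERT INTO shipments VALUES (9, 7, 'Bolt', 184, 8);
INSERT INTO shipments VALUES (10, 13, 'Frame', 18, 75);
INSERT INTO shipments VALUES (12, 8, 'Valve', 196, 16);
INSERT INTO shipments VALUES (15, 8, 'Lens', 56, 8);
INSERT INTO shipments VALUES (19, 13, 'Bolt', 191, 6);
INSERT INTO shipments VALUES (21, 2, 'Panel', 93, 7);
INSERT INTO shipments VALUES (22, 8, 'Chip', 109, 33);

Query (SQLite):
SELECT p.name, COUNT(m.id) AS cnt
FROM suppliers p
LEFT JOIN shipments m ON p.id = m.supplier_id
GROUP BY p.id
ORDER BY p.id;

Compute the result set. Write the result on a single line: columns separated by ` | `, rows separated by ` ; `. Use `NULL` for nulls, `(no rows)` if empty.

Bob | 1 ; Liam | 2 ; Zane | 4 ; Liam | 2

LEFT JOIN keeps every suppliers row; unmatched ones get NULL for shipments columns.
Group by suppliers.id and compute COUNT(m.id). COUNT(col) of an all-NULL group is 0.
  2: ids {21} → COUNT(m.id)=1
  7: ids {3, 9} → COUNT(m.id)=2
  8: ids {7, 12, 15, 22} → COUNT(m.id)=4
  13: ids {10, 19} → COUNT(m.id)=2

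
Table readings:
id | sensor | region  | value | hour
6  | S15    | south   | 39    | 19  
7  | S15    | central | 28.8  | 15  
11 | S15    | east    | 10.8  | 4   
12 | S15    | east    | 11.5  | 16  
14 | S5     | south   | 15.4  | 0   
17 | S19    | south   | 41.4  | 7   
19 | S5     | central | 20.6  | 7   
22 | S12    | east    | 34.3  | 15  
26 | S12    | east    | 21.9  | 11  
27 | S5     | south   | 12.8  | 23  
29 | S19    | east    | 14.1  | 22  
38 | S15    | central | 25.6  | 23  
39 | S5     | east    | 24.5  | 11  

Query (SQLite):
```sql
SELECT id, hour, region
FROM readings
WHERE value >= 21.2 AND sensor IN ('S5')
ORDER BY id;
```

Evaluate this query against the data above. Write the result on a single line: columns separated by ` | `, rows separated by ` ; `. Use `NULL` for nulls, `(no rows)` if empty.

value >= 21.2: ids {6, 7, 17, 22, 26, 38, 39}
sensor IN ('S5'): ids {14, 19, 27, 39}
Combine with AND.

39 | 11 | east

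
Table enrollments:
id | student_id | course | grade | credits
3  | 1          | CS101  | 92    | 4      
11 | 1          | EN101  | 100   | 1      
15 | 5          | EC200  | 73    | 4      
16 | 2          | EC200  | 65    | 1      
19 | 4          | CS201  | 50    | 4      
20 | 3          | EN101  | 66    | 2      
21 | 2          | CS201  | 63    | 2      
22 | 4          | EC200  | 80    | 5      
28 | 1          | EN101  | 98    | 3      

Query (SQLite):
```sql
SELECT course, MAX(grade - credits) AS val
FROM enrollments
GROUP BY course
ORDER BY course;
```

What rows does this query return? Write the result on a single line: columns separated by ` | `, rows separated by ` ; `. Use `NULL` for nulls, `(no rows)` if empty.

For each row compute grade - credits.
Group by course; take MAX of the expression per group.
  CS101: ids {3} → MAX(grade - credits)=88
  CS201: ids {19, 21} → MAX(grade - credits)=61
  EC200: ids {15, 16, 22} → MAX(grade - credits)=75
  EN101: ids {11, 20, 28} → MAX(grade - credits)=99

CS101 | 88 ; CS201 | 61 ; EC200 | 75 ; EN101 | 99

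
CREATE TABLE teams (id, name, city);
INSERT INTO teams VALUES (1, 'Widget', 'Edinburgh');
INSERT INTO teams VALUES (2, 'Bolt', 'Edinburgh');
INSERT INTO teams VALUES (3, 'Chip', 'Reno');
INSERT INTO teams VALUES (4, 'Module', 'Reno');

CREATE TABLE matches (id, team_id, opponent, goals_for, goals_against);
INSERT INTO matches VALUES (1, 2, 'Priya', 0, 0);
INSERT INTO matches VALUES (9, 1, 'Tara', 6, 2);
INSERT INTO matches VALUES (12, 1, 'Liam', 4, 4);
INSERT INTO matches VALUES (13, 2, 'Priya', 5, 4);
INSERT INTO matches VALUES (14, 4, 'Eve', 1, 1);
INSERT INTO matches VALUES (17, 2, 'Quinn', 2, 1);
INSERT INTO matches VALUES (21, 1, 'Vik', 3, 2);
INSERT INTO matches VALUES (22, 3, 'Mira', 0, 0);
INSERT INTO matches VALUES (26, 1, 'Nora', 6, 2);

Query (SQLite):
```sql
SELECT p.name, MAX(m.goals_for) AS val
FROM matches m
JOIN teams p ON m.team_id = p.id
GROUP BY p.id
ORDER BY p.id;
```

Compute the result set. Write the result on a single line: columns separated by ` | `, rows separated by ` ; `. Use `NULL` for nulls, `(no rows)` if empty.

Join each matches row to its teams via team_id.
Group joined rows by teams.id; compute MAX(m.goals_for) per group.
  1: ids {9, 12, 21, 26} → MAX(m.goals_for)=6
  2: ids {1, 13, 17} → MAX(m.goals_for)=5
  3: ids {22} → MAX(m.goals_for)=0
  4: ids {14} → MAX(m.goals_for)=1

Widget | 6 ; Bolt | 5 ; Chip | 0 ; Module | 1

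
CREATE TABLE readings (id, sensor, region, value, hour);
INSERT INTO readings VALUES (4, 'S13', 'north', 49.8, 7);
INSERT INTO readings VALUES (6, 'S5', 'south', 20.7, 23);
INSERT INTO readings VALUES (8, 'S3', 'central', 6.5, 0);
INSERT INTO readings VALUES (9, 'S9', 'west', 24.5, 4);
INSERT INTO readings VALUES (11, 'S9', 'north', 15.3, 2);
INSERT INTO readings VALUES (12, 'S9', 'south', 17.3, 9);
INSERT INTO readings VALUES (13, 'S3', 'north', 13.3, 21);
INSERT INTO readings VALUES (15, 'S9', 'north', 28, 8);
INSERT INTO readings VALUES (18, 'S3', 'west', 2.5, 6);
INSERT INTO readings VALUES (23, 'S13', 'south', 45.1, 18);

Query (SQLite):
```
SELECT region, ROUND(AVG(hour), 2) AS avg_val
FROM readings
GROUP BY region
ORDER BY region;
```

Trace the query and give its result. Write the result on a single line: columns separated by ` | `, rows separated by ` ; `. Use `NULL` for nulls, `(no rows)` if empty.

Partition readings by region; compute ROUND(AVG(hour), 2) within each group.
  central: ids {8} → ROUND(AVG(hour), 2)=0
  north: ids {4, 11, 13, 15} → ROUND(AVG(hour), 2)=9.5
  south: ids {6, 12, 23} → ROUND(AVG(hour), 2)=16.67
  west: ids {9, 18} → ROUND(AVG(hour), 2)=5

central | 0 ; north | 9.5 ; south | 16.67 ; west | 5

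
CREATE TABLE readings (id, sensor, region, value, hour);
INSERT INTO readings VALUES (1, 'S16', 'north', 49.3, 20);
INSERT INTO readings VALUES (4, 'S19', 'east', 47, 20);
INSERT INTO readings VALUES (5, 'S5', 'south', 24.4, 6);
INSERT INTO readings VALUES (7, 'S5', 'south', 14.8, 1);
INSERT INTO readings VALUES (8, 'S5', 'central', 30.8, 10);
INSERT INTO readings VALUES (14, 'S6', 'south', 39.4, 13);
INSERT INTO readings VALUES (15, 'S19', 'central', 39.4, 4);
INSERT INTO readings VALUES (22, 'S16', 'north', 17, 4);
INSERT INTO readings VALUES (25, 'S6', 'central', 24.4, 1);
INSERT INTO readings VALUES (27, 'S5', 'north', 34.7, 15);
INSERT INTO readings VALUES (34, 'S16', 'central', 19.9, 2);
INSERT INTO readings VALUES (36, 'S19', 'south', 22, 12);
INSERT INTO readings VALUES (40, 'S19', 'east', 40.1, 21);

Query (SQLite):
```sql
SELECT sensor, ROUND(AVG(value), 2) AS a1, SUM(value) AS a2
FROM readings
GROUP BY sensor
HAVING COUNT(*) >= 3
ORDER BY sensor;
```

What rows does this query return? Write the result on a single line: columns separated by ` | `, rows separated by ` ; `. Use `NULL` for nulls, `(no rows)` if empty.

S16 | 28.73 | 86.2 ; S19 | 37.13 | 148.5 ; S5 | 26.18 | 104.7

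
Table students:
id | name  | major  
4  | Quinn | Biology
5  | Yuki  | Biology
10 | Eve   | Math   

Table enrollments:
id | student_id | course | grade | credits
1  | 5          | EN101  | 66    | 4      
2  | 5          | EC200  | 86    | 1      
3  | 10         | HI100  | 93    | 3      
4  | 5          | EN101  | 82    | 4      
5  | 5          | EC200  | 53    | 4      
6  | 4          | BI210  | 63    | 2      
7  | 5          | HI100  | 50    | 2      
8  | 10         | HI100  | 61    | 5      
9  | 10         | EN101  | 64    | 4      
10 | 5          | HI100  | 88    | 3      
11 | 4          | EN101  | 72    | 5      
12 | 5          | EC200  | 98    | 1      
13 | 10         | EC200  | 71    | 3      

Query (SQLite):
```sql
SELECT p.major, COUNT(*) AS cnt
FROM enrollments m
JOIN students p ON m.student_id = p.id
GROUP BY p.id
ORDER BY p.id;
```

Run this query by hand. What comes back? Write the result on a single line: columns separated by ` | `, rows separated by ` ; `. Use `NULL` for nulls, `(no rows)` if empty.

Biology | 2 ; Biology | 7 ; Math | 4

Join each enrollments row to its students via student_id.
Group joined rows by students.id; compute COUNT(*) per group.
  4: ids {6, 11} → COUNT(*)=2
  5: ids {1, 2, 4, 5, 7, 10, 12} → COUNT(*)=7
  10: ids {3, 8, 9, 13} → COUNT(*)=4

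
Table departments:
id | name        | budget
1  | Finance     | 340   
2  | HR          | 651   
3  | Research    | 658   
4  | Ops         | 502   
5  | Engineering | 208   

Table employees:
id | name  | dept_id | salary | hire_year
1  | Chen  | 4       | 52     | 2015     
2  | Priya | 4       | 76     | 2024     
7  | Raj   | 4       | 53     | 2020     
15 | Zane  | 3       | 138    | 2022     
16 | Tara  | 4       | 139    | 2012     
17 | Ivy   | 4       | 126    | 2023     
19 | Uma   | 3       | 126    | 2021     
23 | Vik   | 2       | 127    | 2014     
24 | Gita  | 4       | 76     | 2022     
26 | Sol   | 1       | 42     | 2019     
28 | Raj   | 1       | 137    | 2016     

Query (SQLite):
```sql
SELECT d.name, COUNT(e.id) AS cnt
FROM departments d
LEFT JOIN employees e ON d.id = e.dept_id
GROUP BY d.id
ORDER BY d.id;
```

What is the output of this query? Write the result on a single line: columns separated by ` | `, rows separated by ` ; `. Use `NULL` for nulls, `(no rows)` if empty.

LEFT JOIN keeps every departments row; unmatched ones get NULL for employees columns.
Group by departments.id and compute COUNT(e.id). COUNT(col) of an all-NULL group is 0.
  1: ids {26, 28} → COUNT(e.id)=2
  2: ids {23} → COUNT(e.id)=1
  3: ids {15, 19} → COUNT(e.id)=2
  4: ids {1, 2, 7, 16, 17, 24} → COUNT(e.id)=6
  5: ids {—} → COUNT(e.id)=0

Finance | 2 ; HR | 1 ; Research | 2 ; Ops | 6 ; Engineering | 0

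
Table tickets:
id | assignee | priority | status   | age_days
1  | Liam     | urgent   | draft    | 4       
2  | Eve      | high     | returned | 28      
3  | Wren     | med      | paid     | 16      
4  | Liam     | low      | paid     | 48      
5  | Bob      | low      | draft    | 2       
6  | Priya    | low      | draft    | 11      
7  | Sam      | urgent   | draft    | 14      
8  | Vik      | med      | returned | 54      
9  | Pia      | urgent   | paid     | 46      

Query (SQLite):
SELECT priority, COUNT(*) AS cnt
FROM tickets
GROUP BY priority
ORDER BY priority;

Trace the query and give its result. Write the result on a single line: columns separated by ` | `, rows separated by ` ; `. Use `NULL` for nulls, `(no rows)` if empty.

high | 1 ; low | 3 ; med | 2 ; urgent | 3

Partition tickets by priority; compute COUNT(*) within each group.
  high: ids {2} → COUNT(*)=1
  low: ids {4, 5, 6} → COUNT(*)=3
  med: ids {3, 8} → COUNT(*)=2
  urgent: ids {1, 7, 9} → COUNT(*)=3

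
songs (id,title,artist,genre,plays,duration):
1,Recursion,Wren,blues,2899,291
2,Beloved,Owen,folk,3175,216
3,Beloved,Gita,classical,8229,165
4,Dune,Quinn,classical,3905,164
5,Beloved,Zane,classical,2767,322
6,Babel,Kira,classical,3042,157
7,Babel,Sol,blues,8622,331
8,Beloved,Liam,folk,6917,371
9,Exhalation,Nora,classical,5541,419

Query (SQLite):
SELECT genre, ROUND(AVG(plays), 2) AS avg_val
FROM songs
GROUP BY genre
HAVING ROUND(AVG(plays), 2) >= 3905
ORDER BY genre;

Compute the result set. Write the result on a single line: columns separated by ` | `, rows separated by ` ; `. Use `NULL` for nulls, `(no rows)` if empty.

blues | 5760.5 ; classical | 4696.8 ; folk | 5046

Partition songs by genre; compute ROUND(AVG(plays), 2) within each group.
HAVING: keep groups where ROUND(AVG(plays), 2) >= 3905.
  blues: ids {1, 7} → ROUND(AVG(plays), 2)=5760.5
  classical: ids {3, 4, 5, 6, 9} → ROUND(AVG(plays), 2)=4696.8
  folk: ids {2, 8} → ROUND(AVG(plays), 2)=5046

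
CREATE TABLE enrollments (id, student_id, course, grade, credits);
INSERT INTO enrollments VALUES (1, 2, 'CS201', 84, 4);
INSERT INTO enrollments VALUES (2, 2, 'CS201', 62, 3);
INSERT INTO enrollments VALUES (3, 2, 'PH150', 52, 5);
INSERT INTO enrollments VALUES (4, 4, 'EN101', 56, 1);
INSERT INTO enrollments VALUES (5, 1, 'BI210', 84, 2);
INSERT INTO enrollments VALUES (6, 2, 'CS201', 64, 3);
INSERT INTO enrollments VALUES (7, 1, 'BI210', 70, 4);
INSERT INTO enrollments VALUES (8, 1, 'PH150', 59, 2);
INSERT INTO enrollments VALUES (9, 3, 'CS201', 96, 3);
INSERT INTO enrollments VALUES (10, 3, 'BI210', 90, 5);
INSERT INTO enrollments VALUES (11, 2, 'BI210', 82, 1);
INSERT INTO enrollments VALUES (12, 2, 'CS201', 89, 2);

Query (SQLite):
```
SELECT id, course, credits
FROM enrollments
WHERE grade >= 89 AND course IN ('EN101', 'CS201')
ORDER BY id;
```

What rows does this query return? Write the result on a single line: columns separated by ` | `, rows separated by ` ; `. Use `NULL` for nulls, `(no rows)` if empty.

9 | CS201 | 3 ; 12 | CS201 | 2

grade >= 89: ids {9, 10, 12}
course IN ('EN101', 'CS201'): ids {1, 2, 4, 6, 9, 12}
Combine with AND.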